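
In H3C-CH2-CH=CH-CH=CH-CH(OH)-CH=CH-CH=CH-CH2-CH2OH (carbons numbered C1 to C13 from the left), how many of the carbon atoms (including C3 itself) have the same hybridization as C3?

8

C3 is sp2 (one π bond).
C1: sp3
C2: sp3
C3: sp2 ✓
C4: sp2 ✓
C5: sp2 ✓
C6: sp2 ✓
C7: sp3
C8: sp2 ✓
C9: sp2 ✓
C10: sp2 ✓
C11: sp2 ✓
C12: sp3
C13: sp3
8 carbons are sp2.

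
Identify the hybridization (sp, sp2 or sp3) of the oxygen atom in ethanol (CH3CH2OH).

sp^3

The oxygen atom is sp3: 2 σ bonds and 2 lone pairs, 4 electron-density regions.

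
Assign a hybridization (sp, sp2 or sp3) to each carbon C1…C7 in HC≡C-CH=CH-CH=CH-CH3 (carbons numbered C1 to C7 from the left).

C1: 2 σ bonds, plus two π bonds — 2 electron domains, sp.
C2 carries 2 σ bonds, plus two π bonds, giving a steric number of 2, so it is sp.
C3 has 3 σ bonds, plus one π bond: steric number 3 → sp2.
C4: 3 σ bonds, plus one π bond; 3 regions of electron density → sp2.
C5 carries 3 σ bonds, plus one π bond, giving a steric number of 3, so it is sp2.
C6 (3 σ bonds, plus one π bond) has steric number 3: sp2.
C7: 4 σ bonds; 4 regions of electron density → sp3.

C1 sp, C2 sp, C3 sp2, C4 sp2, C5 sp2, C6 sp2, C7 sp3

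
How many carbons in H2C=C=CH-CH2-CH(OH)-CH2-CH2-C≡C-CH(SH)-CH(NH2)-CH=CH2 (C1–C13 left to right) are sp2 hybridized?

C1: sp2 ✓
C2: sp
C3: sp2 ✓
C4: sp3
C5: sp3
C6: sp3
C7: sp3
C8: sp
C9: sp
C10: sp3
C11: sp3
C12: sp2 ✓
C13: sp2 ✓
C1, C3, C12, C13 → 4 sp2 carbons.

4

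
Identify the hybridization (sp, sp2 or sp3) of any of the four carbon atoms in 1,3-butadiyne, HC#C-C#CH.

Every carbon is part of a C≡C triple bond: two σ regions → sp.

sp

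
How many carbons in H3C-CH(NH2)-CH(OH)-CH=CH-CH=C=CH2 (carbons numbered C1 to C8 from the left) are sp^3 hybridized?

C1: sp3 ✓
C2: sp3 ✓
C3: sp3 ✓
C4: sp2
C5: sp2
C6: sp2
C7: sp
C8: sp2
C1, C2, C3 → 3 sp3 carbons.

3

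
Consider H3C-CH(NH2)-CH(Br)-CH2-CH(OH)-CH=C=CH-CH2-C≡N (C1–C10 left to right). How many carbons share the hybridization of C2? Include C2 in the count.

C2 is sp3 (only σ bonds).
C1: sp3 ✓
C2: sp3 ✓
C3: sp3 ✓
C4: sp3 ✓
C5: sp3 ✓
C6: sp2
C7: sp
C8: sp2
C9: sp3 ✓
C10: sp
6 carbons are sp3.

6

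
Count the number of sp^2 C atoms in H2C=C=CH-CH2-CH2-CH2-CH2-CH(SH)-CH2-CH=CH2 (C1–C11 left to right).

4

C1: sp2 ✓
C2: sp
C3: sp2 ✓
C4: sp3
C5: sp3
C6: sp3
C7: sp3
C8: sp3
C9: sp3
C10: sp2 ✓
C11: sp2 ✓
C1, C3, C10, C11 → 4 sp2 carbons.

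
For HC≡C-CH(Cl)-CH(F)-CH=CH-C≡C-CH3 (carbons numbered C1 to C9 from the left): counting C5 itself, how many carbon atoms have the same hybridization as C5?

2

C5 is sp2 (one π bond).
C1: sp
C2: sp
C3: sp3
C4: sp3
C5: sp2 ✓
C6: sp2 ✓
C7: sp
C8: sp
C9: sp3
2 carbons are sp2.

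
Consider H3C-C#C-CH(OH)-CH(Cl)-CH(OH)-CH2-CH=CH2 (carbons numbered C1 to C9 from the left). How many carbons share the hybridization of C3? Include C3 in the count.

2

C3 is sp (two π bonds).
C1: sp3
C2: sp ✓
C3: sp ✓
C4: sp3
C5: sp3
C6: sp3
C7: sp3
C8: sp2
C9: sp2
2 carbons are sp.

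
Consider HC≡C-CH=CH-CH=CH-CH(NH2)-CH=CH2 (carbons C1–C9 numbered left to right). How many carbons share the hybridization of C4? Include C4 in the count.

6

C4 is sp2 (one π bond).
C1: sp
C2: sp
C3: sp2 ✓
C4: sp2 ✓
C5: sp2 ✓
C6: sp2 ✓
C7: sp3
C8: sp2 ✓
C9: sp2 ✓
6 carbons are sp2.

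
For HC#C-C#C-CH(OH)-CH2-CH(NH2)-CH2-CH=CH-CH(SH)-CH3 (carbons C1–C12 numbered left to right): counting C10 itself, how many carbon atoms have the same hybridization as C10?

C10 is sp2 (one π bond).
C1: sp
C2: sp
C3: sp
C4: sp
C5: sp3
C6: sp3
C7: sp3
C8: sp3
C9: sp2 ✓
C10: sp2 ✓
C11: sp3
C12: sp3
2 carbons are sp2.

2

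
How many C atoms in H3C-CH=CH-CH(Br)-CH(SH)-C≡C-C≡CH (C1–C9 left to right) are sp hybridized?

C1: sp3
C2: sp2
C3: sp2
C4: sp3
C5: sp3
C6: sp ✓
C7: sp ✓
C8: sp ✓
C9: sp ✓
C6, C7, C8, C9 → 4 sp carbons.

4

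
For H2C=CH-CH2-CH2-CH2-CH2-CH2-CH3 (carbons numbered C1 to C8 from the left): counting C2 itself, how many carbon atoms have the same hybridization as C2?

C2 is sp2 (one π bond).
C1: sp2 ✓
C2: sp2 ✓
C3: sp3
C4: sp3
C5: sp3
C6: sp3
C7: sp3
C8: sp3
2 carbons are sp2.

2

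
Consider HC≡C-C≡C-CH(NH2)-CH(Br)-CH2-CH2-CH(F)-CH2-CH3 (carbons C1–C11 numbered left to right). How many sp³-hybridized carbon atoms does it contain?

C1: sp
C2: sp
C3: sp
C4: sp
C5: sp3 ✓
C6: sp3 ✓
C7: sp3 ✓
C8: sp3 ✓
C9: sp3 ✓
C10: sp3 ✓
C11: sp3 ✓
C5, C6, C7, C8, C9, C10, C11 → 7 sp3 carbons.

7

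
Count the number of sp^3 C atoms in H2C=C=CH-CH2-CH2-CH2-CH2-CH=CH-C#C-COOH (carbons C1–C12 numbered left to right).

4

C1: sp2
C2: sp
C3: sp2
C4: sp3 ✓
C5: sp3 ✓
C6: sp3 ✓
C7: sp3 ✓
C8: sp2
C9: sp2
C10: sp
C11: sp
C12: sp2
C4, C5, C6, C7 → 4 sp3 carbons.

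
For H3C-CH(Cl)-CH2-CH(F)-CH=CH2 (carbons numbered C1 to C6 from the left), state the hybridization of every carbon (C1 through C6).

C1 — 4 σ bonds. Steric number 4, so sp3.
C2 (4 σ bonds) has steric number 4: sp3.
C3 (4 σ bonds) has steric number 4: sp3.
C4 (4 σ bonds) has steric number 4: sp3.
C5 is sp2: 3 σ bonds, plus one π bond, 3 electron-density regions.
C6 is sp2: 3 σ bonds, plus one π bond, 3 electron-density regions.

C1 sp3, C2 sp3, C3 sp3, C4 sp3, C5 sp2, C6 sp2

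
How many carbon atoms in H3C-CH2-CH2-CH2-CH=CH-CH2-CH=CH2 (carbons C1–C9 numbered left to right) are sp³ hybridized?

5

C1: sp3 ✓
C2: sp3 ✓
C3: sp3 ✓
C4: sp3 ✓
C5: sp2
C6: sp2
C7: sp3 ✓
C8: sp2
C9: sp2
C1, C2, C3, C4, C7 → 5 sp3 carbons.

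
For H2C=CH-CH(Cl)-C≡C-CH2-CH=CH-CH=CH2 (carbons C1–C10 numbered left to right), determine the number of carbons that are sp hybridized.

2

C1: sp2
C2: sp2
C3: sp3
C4: sp ✓
C5: sp ✓
C6: sp3
C7: sp2
C8: sp2
C9: sp2
C10: sp2
C4, C5 → 2 sp carbons.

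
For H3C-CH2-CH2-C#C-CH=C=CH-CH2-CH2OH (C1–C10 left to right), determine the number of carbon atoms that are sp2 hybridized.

2

C1: sp3
C2: sp3
C3: sp3
C4: sp
C5: sp
C6: sp2 ✓
C7: sp
C8: sp2 ✓
C9: sp3
C10: sp3
C6, C8 → 2 sp2 carbons.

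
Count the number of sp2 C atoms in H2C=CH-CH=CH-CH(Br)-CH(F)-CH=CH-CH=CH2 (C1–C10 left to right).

8

C1: sp2 ✓
C2: sp2 ✓
C3: sp2 ✓
C4: sp2 ✓
C5: sp3
C6: sp3
C7: sp2 ✓
C8: sp2 ✓
C9: sp2 ✓
C10: sp2 ✓
C1, C2, C3, C4, C7, C8, C9, C10 → 8 sp2 carbons.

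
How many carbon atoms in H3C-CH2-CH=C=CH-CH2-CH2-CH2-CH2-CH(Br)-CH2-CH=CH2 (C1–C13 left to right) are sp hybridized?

C1: sp3
C2: sp3
C3: sp2
C4: sp ✓
C5: sp2
C6: sp3
C7: sp3
C8: sp3
C9: sp3
C10: sp3
C11: sp3
C12: sp2
C13: sp2
C4 → 1 sp carbon.

1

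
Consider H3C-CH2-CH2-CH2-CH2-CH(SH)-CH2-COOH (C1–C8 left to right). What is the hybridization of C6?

C6 is sp3: 4 σ bonds, 4 electron-density regions.

sp³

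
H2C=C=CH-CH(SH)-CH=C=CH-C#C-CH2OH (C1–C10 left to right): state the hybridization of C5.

C5 has 3 σ bonds, plus one π bond: steric number 3 → sp2.

sp^2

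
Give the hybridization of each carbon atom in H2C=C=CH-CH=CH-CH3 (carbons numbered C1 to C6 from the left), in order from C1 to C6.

C1 sp2, C2 sp, C3 sp2, C4 sp2, C5 sp2, C6 sp3

C1 carries 3 σ bonds, plus one π bond, giving a steric number of 3, so it is sp2.
C2 has 2 σ bonds, plus two π bonds: steric number 2 → sp.
C3 (3 σ bonds, plus one π bond) has steric number 3: sp2.
C4 — 3 σ bonds, plus one π bond. Steric number 3, so sp2.
C5: 3 σ bonds, plus one π bond — 3 electron domains, sp2.
C6: 4 σ bonds; 4 regions of electron density → sp3.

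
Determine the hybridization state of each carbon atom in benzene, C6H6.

sp²

Every ring carbon has three σ bonds and contributes one p electron to the aromatic π system.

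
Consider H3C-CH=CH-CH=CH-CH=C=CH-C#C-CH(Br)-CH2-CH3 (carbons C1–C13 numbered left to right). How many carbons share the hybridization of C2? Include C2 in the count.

C2 is sp2 (one π bond).
C1: sp3
C2: sp2 ✓
C3: sp2 ✓
C4: sp2 ✓
C5: sp2 ✓
C6: sp2 ✓
C7: sp
C8: sp2 ✓
C9: sp
C10: sp
C11: sp3
C12: sp3
C13: sp3
6 carbons are sp2.

6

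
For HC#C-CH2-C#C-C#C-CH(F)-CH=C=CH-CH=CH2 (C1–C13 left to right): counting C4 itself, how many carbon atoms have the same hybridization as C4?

7

C4 is sp (two π bonds).
C1: sp ✓
C2: sp ✓
C3: sp3
C4: sp ✓
C5: sp ✓
C6: sp ✓
C7: sp ✓
C8: sp3
C9: sp2
C10: sp ✓
C11: sp2
C12: sp2
C13: sp2
7 carbons are sp.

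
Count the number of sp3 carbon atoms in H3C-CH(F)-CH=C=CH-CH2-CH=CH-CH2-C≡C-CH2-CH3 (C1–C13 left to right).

C1: sp3 ✓
C2: sp3 ✓
C3: sp2
C4: sp
C5: sp2
C6: sp3 ✓
C7: sp2
C8: sp2
C9: sp3 ✓
C10: sp
C11: sp
C12: sp3 ✓
C13: sp3 ✓
C1, C2, C6, C9, C12, C13 → 6 sp3 carbons.

6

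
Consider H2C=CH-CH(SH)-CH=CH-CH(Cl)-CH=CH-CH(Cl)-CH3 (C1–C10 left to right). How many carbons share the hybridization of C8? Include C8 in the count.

C8 is sp2 (one π bond).
C1: sp2 ✓
C2: sp2 ✓
C3: sp3
C4: sp2 ✓
C5: sp2 ✓
C6: sp3
C7: sp2 ✓
C8: sp2 ✓
C9: sp3
C10: sp3
6 carbons are sp2.

6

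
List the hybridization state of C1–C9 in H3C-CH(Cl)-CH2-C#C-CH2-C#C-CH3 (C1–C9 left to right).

C1 (4 σ bonds) has steric number 4: sp3.
C2 is sp3: 4 σ bonds, 4 electron-density regions.
C3 is sp3: 4 σ bonds, 4 electron-density regions.
C4 is sp: 2 σ bonds, plus two π bonds, 2 electron-density regions.
C5 — 2 σ bonds, plus two π bonds. Steric number 2, so sp.
C6 has 4 σ bonds: steric number 4 → sp3.
C7 carries 2 σ bonds, plus two π bonds, giving a steric number of 2, so it is sp.
C8 (2 σ bonds, plus two π bonds) has steric number 2: sp.
C9 — 4 σ bonds. Steric number 4, so sp3.

C1 sp3, C2 sp3, C3 sp3, C4 sp, C5 sp, C6 sp3, C7 sp, C8 sp, C9 sp3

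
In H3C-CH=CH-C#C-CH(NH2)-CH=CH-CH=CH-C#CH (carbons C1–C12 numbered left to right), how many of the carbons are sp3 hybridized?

C1: sp3 ✓
C2: sp2
C3: sp2
C4: sp
C5: sp
C6: sp3 ✓
C7: sp2
C8: sp2
C9: sp2
C10: sp2
C11: sp
C12: sp
C1, C6 → 2 sp3 carbons.

2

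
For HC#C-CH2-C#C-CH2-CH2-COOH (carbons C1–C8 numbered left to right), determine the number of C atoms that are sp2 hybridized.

C1: sp
C2: sp
C3: sp3
C4: sp
C5: sp
C6: sp3
C7: sp3
C8: sp2 ✓
C8 → 1 sp2 carbon.

1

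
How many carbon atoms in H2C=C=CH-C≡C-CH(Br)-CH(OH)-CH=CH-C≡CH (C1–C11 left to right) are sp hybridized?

C1: sp2
C2: sp ✓
C3: sp2
C4: sp ✓
C5: sp ✓
C6: sp3
C7: sp3
C8: sp2
C9: sp2
C10: sp ✓
C11: sp ✓
C2, C4, C5, C10, C11 → 5 sp carbons.

5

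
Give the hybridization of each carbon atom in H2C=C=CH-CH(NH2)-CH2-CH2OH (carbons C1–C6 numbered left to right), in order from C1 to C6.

C1 carries 3 σ bonds, plus one π bond, giving a steric number of 3, so it is sp2.
C2 has 2 σ bonds, plus two π bonds: steric number 2 → sp.
C3 — 3 σ bonds, plus one π bond. Steric number 3, so sp2.
C4 is sp3: 4 σ bonds, 4 electron-density regions.
C5: 4 σ bonds — 4 electron domains, sp3.
C6 is sp3: 4 σ bonds, 4 electron-density regions.

C1 sp2, C2 sp, C3 sp2, C4 sp3, C5 sp3, C6 sp3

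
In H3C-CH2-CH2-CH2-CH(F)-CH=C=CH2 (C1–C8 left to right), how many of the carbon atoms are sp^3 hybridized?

C1: sp3 ✓
C2: sp3 ✓
C3: sp3 ✓
C4: sp3 ✓
C5: sp3 ✓
C6: sp2
C7: sp
C8: sp2
C1, C2, C3, C4, C5 → 5 sp3 carbons.

5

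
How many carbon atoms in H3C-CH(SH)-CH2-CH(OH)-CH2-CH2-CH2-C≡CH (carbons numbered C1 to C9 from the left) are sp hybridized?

2

C1: sp3
C2: sp3
C3: sp3
C4: sp3
C5: sp3
C6: sp3
C7: sp3
C8: sp ✓
C9: sp ✓
C8, C9 → 2 sp carbons.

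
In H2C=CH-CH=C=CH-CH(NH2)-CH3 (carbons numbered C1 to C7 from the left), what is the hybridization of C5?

sp2

C5: 3 σ bonds, plus one π bond; 3 regions of electron density → sp2.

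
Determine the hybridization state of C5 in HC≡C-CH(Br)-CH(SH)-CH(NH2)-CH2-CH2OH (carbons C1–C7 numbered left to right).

C5: 4 σ bonds; 4 regions of electron density → sp3.

sp³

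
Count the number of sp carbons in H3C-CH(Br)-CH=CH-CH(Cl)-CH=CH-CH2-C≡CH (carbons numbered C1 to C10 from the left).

2

C1: sp3
C2: sp3
C3: sp2
C4: sp2
C5: sp3
C6: sp2
C7: sp2
C8: sp3
C9: sp ✓
C10: sp ✓
C9, C10 → 2 sp carbons.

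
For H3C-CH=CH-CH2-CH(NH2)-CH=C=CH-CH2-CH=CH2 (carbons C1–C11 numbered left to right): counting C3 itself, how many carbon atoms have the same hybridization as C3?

C3 is sp2 (one π bond).
C1: sp3
C2: sp2 ✓
C3: sp2 ✓
C4: sp3
C5: sp3
C6: sp2 ✓
C7: sp
C8: sp2 ✓
C9: sp3
C10: sp2 ✓
C11: sp2 ✓
6 carbons are sp2.

6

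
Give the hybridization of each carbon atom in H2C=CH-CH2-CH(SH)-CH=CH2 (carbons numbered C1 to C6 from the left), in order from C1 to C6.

C1 sp2, C2 sp2, C3 sp3, C4 sp3, C5 sp2, C6 sp2

C1 (3 σ bonds, plus one π bond) has steric number 3: sp2.
C2 has 3 σ bonds, plus one π bond: steric number 3 → sp2.
C3 carries 4 σ bonds, giving a steric number of 4, so it is sp3.
C4 (4 σ bonds) has steric number 4: sp3.
C5 is sp2: 3 σ bonds, plus one π bond, 3 electron-density regions.
C6 has 3 σ bonds, plus one π bond: steric number 3 → sp2.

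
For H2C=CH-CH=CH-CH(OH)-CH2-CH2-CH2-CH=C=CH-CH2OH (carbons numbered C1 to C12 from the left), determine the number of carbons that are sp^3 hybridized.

5

C1: sp2
C2: sp2
C3: sp2
C4: sp2
C5: sp3 ✓
C6: sp3 ✓
C7: sp3 ✓
C8: sp3 ✓
C9: sp2
C10: sp
C11: sp2
C12: sp3 ✓
C5, C6, C7, C8, C12 → 5 sp3 carbons.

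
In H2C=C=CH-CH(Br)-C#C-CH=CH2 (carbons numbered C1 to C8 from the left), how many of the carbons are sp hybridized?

3

C1: sp2
C2: sp ✓
C3: sp2
C4: sp3
C5: sp ✓
C6: sp ✓
C7: sp2
C8: sp2
C2, C5, C6 → 3 sp carbons.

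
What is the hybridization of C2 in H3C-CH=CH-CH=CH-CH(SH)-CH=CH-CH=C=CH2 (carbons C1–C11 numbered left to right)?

C2 carries 3 σ bonds, plus one π bond, giving a steric number of 3, so it is sp2.

sp2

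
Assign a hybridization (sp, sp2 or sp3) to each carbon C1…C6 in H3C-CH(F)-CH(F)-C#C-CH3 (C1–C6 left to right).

C1 sp3, C2 sp3, C3 sp3, C4 sp, C5 sp, C6 sp3

C1 — 4 σ bonds. Steric number 4, so sp3.
C2 has 4 σ bonds: steric number 4 → sp3.
C3 — 4 σ bonds. Steric number 4, so sp3.
C4: 2 σ bonds, plus two π bonds — 2 electron domains, sp.
C5 — 2 σ bonds, plus two π bonds. Steric number 2, so sp.
C6: 4 σ bonds — 4 electron domains, sp3.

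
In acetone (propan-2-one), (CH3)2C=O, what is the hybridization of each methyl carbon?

Each methyl carbon: 4 σ bonds — 4 electron domains, sp3.

sp3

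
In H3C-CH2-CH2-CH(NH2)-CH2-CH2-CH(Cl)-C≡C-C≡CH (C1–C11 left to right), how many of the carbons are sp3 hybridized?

C1: sp3 ✓
C2: sp3 ✓
C3: sp3 ✓
C4: sp3 ✓
C5: sp3 ✓
C6: sp3 ✓
C7: sp3 ✓
C8: sp
C9: sp
C10: sp
C11: sp
C1, C2, C3, C4, C5, C6, C7 → 7 sp3 carbons.

7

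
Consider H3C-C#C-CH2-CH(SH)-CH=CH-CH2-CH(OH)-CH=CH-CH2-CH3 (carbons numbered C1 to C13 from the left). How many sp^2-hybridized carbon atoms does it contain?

C1: sp3
C2: sp
C3: sp
C4: sp3
C5: sp3
C6: sp2 ✓
C7: sp2 ✓
C8: sp3
C9: sp3
C10: sp2 ✓
C11: sp2 ✓
C12: sp3
C13: sp3
C6, C7, C10, C11 → 4 sp2 carbons.

4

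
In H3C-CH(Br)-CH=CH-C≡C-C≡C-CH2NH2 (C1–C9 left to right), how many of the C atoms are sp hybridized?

4

C1: sp3
C2: sp3
C3: sp2
C4: sp2
C5: sp ✓
C6: sp ✓
C7: sp ✓
C8: sp ✓
C9: sp3
C5, C6, C7, C8 → 4 sp carbons.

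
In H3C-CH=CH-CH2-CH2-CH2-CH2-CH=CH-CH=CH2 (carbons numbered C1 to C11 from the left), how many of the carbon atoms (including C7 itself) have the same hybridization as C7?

C7 is sp3 (only σ bonds).
C1: sp3 ✓
C2: sp2
C3: sp2
C4: sp3 ✓
C5: sp3 ✓
C6: sp3 ✓
C7: sp3 ✓
C8: sp2
C9: sp2
C10: sp2
C11: sp2
5 carbons are sp3.

5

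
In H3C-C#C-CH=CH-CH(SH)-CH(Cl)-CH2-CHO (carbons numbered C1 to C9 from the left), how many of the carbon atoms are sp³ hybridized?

4

C1: sp3 ✓
C2: sp
C3: sp
C4: sp2
C5: sp2
C6: sp3 ✓
C7: sp3 ✓
C8: sp3 ✓
C9: sp2
C1, C6, C7, C8 → 4 sp3 carbons.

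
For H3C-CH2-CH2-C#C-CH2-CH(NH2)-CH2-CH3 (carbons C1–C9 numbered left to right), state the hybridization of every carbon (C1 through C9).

C1 is sp3: 4 σ bonds, 4 electron-density regions.
C2: 4 σ bonds — 4 electron domains, sp3.
C3 (4 σ bonds) has steric number 4: sp3.
C4: 2 σ bonds, plus two π bonds; 2 regions of electron density → sp.
C5 carries 2 σ bonds, plus two π bonds, giving a steric number of 2, so it is sp.
C6: 4 σ bonds — 4 electron domains, sp3.
C7 — 4 σ bonds. Steric number 4, so sp3.
C8 carries 4 σ bonds, giving a steric number of 4, so it is sp3.
C9 (4 σ bonds) has steric number 4: sp3.

C1 sp3, C2 sp3, C3 sp3, C4 sp, C5 sp, C6 sp3, C7 sp3, C8 sp3, C9 sp3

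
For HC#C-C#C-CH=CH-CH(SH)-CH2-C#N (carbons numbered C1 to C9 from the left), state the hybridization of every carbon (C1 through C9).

C1 sp, C2 sp, C3 sp, C4 sp, C5 sp2, C6 sp2, C7 sp3, C8 sp3, C9 sp

C1 — 2 σ bonds, plus two π bonds. Steric number 2, so sp.
C2: 2 σ bonds, plus two π bonds; 2 regions of electron density → sp.
C3 is sp: 2 σ bonds, plus two π bonds, 2 electron-density regions.
C4: 2 σ bonds, plus two π bonds; 2 regions of electron density → sp.
C5 is sp2: 3 σ bonds, plus one π bond, 3 electron-density regions.
C6 is sp2: 3 σ bonds, plus one π bond, 3 electron-density regions.
C7 is sp3: 4 σ bonds, 4 electron-density regions.
C8 (4 σ bonds) has steric number 4: sp3.
C9 — 2 σ bonds, plus two π bonds. Steric number 2, so sp.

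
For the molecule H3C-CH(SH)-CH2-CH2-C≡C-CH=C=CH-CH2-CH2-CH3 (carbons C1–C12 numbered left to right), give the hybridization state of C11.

C11 has 4 σ bonds: steric number 4 → sp3.

sp3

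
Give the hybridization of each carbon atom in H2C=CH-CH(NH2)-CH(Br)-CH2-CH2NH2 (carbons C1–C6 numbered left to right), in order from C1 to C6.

C1 — 3 σ bonds, plus one π bond. Steric number 3, so sp2.
C2 — 3 σ bonds, plus one π bond. Steric number 3, so sp2.
C3 is sp3: 4 σ bonds, 4 electron-density regions.
C4: 4 σ bonds — 4 electron domains, sp3.
C5 carries 4 σ bonds, giving a steric number of 4, so it is sp3.
C6: 4 σ bonds; 4 regions of electron density → sp3.

C1 sp2, C2 sp2, C3 sp3, C4 sp3, C5 sp3, C6 sp3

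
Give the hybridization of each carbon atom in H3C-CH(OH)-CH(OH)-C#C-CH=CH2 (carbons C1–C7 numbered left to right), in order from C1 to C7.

C1 sp3, C2 sp3, C3 sp3, C4 sp, C5 sp, C6 sp2, C7 sp2

C1: 4 σ bonds — 4 electron domains, sp3.
C2 carries 4 σ bonds, giving a steric number of 4, so it is sp3.
C3: 4 σ bonds — 4 electron domains, sp3.
C4: 2 σ bonds, plus two π bonds; 2 regions of electron density → sp.
C5 (2 σ bonds, plus two π bonds) has steric number 2: sp.
C6 carries 3 σ bonds, plus one π bond, giving a steric number of 3, so it is sp2.
C7 — 3 σ bonds, plus one π bond. Steric number 3, so sp2.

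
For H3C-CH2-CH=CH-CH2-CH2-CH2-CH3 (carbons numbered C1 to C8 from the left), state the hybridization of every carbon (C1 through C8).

C1: 4 σ bonds; 4 regions of electron density → sp3.
C2 carries 4 σ bonds, giving a steric number of 4, so it is sp3.
C3 is sp2: 3 σ bonds, plus one π bond, 3 electron-density regions.
C4 carries 3 σ bonds, plus one π bond, giving a steric number of 3, so it is sp2.
C5 is sp3: 4 σ bonds, 4 electron-density regions.
C6 — 4 σ bonds. Steric number 4, so sp3.
C7 carries 4 σ bonds, giving a steric number of 4, so it is sp3.
C8 — 4 σ bonds. Steric number 4, so sp3.

C1 sp3, C2 sp3, C3 sp2, C4 sp2, C5 sp3, C6 sp3, C7 sp3, C8 sp3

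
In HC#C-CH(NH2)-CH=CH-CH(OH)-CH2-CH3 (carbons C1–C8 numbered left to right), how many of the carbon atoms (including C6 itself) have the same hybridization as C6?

C6 is sp3 (only σ bonds).
C1: sp
C2: sp
C3: sp3 ✓
C4: sp2
C5: sp2
C6: sp3 ✓
C7: sp3 ✓
C8: sp3 ✓
4 carbons are sp3.

4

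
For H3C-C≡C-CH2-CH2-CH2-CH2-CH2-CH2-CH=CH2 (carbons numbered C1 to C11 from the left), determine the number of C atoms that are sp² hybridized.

2

C1: sp3
C2: sp
C3: sp
C4: sp3
C5: sp3
C6: sp3
C7: sp3
C8: sp3
C9: sp3
C10: sp2 ✓
C11: sp2 ✓
C10, C11 → 2 sp2 carbons.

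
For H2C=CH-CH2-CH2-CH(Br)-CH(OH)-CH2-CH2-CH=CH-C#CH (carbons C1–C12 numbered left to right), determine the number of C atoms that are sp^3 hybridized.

C1: sp2
C2: sp2
C3: sp3 ✓
C4: sp3 ✓
C5: sp3 ✓
C6: sp3 ✓
C7: sp3 ✓
C8: sp3 ✓
C9: sp2
C10: sp2
C11: sp
C12: sp
C3, C4, C5, C6, C7, C8 → 6 sp3 carbons.

6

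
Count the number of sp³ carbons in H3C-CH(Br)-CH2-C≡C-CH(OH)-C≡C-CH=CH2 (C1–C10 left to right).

C1: sp3 ✓
C2: sp3 ✓
C3: sp3 ✓
C4: sp
C5: sp
C6: sp3 ✓
C7: sp
C8: sp
C9: sp2
C10: sp2
C1, C2, C3, C6 → 4 sp3 carbons.

4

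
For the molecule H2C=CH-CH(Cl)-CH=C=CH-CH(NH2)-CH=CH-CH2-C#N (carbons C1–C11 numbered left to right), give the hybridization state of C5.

sp

C5 (2 σ bonds, plus two π bonds) has steric number 2: sp.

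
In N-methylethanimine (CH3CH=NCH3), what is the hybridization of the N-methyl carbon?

sp^3

The N-methyl carbon (4 σ bonds) has steric number 4: sp3.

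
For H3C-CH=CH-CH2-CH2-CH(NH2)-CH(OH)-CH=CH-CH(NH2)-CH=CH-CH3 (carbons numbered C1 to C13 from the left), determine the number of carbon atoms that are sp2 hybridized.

6

C1: sp3
C2: sp2 ✓
C3: sp2 ✓
C4: sp3
C5: sp3
C6: sp3
C7: sp3
C8: sp2 ✓
C9: sp2 ✓
C10: sp3
C11: sp2 ✓
C12: sp2 ✓
C13: sp3
C2, C3, C8, C9, C11, C12 → 6 sp2 carbons.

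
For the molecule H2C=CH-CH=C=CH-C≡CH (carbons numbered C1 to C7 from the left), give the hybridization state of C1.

C1 has 3 σ bonds, plus one π bond: steric number 3 → sp2.

sp²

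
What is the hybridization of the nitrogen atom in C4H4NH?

N has three σ bonds; its lone pair occupies the p orbital and is part of the aromatic π system, so N is sp2 (not the sp3 a naive steric count of 4 would give).

sp2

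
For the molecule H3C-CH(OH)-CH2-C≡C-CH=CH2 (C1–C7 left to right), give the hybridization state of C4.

C4 (2 σ bonds, plus two π bonds) has steric number 2: sp.

sp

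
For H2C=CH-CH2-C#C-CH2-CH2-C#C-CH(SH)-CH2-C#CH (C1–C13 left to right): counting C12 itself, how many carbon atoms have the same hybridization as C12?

6

C12 is sp (two π bonds).
C1: sp2
C2: sp2
C3: sp3
C4: sp ✓
C5: sp ✓
C6: sp3
C7: sp3
C8: sp ✓
C9: sp ✓
C10: sp3
C11: sp3
C12: sp ✓
C13: sp ✓
6 carbons are sp.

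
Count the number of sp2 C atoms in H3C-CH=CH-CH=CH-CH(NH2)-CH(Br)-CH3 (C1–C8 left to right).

4

C1: sp3
C2: sp2 ✓
C3: sp2 ✓
C4: sp2 ✓
C5: sp2 ✓
C6: sp3
C7: sp3
C8: sp3
C2, C3, C4, C5 → 4 sp2 carbons.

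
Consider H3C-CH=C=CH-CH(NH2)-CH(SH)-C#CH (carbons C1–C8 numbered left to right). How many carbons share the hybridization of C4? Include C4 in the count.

2

C4 is sp2 (one π bond).
C1: sp3
C2: sp2 ✓
C3: sp
C4: sp2 ✓
C5: sp3
C6: sp3
C7: sp
C8: sp
2 carbons are sp2.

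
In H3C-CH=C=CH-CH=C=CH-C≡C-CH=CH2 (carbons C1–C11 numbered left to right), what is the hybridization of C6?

sp

C6: 2 σ bonds, plus two π bonds — 2 electron domains, sp.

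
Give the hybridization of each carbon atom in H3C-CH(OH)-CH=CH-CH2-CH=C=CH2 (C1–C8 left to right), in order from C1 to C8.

C1 has 4 σ bonds: steric number 4 → sp3.
C2: 4 σ bonds; 4 regions of electron density → sp3.
C3: 3 σ bonds, plus one π bond; 3 regions of electron density → sp2.
C4: 3 σ bonds, plus one π bond — 3 electron domains, sp2.
C5 (4 σ bonds) has steric number 4: sp3.
C6 — 3 σ bonds, plus one π bond. Steric number 3, so sp2.
C7 — 2 σ bonds, plus two π bonds. Steric number 2, so sp.
C8 carries 3 σ bonds, plus one π bond, giving a steric number of 3, so it is sp2.

C1 sp3, C2 sp3, C3 sp2, C4 sp2, C5 sp3, C6 sp2, C7 sp, C8 sp2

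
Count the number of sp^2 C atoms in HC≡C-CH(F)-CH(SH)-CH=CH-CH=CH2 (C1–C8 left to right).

C1: sp
C2: sp
C3: sp3
C4: sp3
C5: sp2 ✓
C6: sp2 ✓
C7: sp2 ✓
C8: sp2 ✓
C5, C6, C7, C8 → 4 sp2 carbons.

4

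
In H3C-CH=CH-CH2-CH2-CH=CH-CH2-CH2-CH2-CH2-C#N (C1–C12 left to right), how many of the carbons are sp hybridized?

1

C1: sp3
C2: sp2
C3: sp2
C4: sp3
C5: sp3
C6: sp2
C7: sp2
C8: sp3
C9: sp3
C10: sp3
C11: sp3
C12: sp ✓
C12 → 1 sp carbon.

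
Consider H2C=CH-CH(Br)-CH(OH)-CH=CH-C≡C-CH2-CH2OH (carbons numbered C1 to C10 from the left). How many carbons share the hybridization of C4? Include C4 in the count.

C4 is sp3 (only σ bonds).
C1: sp2
C2: sp2
C3: sp3 ✓
C4: sp3 ✓
C5: sp2
C6: sp2
C7: sp
C8: sp
C9: sp3 ✓
C10: sp3 ✓
4 carbons are sp3.

4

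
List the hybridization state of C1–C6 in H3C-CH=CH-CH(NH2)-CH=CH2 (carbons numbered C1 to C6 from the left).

C1 sp3, C2 sp2, C3 sp2, C4 sp3, C5 sp2, C6 sp2

C1 is sp3: 4 σ bonds, 4 electron-density regions.
C2 carries 3 σ bonds, plus one π bond, giving a steric number of 3, so it is sp2.
C3 carries 3 σ bonds, plus one π bond, giving a steric number of 3, so it is sp2.
C4 is sp3: 4 σ bonds, 4 electron-density regions.
C5: 3 σ bonds, plus one π bond — 3 electron domains, sp2.
C6 (3 σ bonds, plus one π bond) has steric number 3: sp2.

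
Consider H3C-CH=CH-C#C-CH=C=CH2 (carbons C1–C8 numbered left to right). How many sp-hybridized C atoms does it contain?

3

C1: sp3
C2: sp2
C3: sp2
C4: sp ✓
C5: sp ✓
C6: sp2
C7: sp ✓
C8: sp2
C4, C5, C7 → 3 sp carbons.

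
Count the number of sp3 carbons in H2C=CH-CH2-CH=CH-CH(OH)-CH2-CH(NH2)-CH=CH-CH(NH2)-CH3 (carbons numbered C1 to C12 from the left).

6

C1: sp2
C2: sp2
C3: sp3 ✓
C4: sp2
C5: sp2
C6: sp3 ✓
C7: sp3 ✓
C8: sp3 ✓
C9: sp2
C10: sp2
C11: sp3 ✓
C12: sp3 ✓
C3, C6, C7, C8, C11, C12 → 6 sp3 carbons.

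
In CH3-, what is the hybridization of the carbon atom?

sp³

Three σ bonds + one lone pair = steric number 4 → sp3, pyramidal.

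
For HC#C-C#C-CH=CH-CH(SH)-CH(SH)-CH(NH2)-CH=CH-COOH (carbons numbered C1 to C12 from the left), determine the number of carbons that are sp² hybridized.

5

C1: sp
C2: sp
C3: sp
C4: sp
C5: sp2 ✓
C6: sp2 ✓
C7: sp3
C8: sp3
C9: sp3
C10: sp2 ✓
C11: sp2 ✓
C12: sp2 ✓
C5, C6, C10, C11, C12 → 5 sp2 carbons.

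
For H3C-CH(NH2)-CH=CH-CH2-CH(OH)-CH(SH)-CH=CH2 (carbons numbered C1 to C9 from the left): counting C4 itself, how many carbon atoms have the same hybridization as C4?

4

C4 is sp2 (one π bond).
C1: sp3
C2: sp3
C3: sp2 ✓
C4: sp2 ✓
C5: sp3
C6: sp3
C7: sp3
C8: sp2 ✓
C9: sp2 ✓
4 carbons are sp2.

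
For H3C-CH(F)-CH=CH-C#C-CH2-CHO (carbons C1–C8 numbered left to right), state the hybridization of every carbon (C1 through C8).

C1 sp3, C2 sp3, C3 sp2, C4 sp2, C5 sp, C6 sp, C7 sp3, C8 sp2

C1 — 4 σ bonds. Steric number 4, so sp3.
C2 carries 4 σ bonds, giving a steric number of 4, so it is sp3.
C3 is sp2: 3 σ bonds, plus one π bond, 3 electron-density regions.
C4 (3 σ bonds, plus one π bond) has steric number 3: sp2.
C5 (2 σ bonds, plus two π bonds) has steric number 2: sp.
C6 is sp: 2 σ bonds, plus two π bonds, 2 electron-density regions.
C7 carries 4 σ bonds, giving a steric number of 4, so it is sp3.
C8 — 3 σ bonds, plus one π bond. Steric number 3, so sp2.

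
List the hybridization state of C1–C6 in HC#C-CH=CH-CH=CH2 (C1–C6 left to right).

C1 sp, C2 sp, C3 sp2, C4 sp2, C5 sp2, C6 sp2

C1 carries 2 σ bonds, plus two π bonds, giving a steric number of 2, so it is sp.
C2 — 2 σ bonds, plus two π bonds. Steric number 2, so sp.
C3: 3 σ bonds, plus one π bond — 3 electron domains, sp2.
C4 carries 3 σ bonds, plus one π bond, giving a steric number of 3, so it is sp2.
C5: 3 σ bonds, plus one π bond; 3 regions of electron density → sp2.
C6 — 3 σ bonds, plus one π bond. Steric number 3, so sp2.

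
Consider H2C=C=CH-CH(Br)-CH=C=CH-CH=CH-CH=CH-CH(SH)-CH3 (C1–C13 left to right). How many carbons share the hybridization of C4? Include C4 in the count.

3

C4 is sp3 (only σ bonds).
C1: sp2
C2: sp
C3: sp2
C4: sp3 ✓
C5: sp2
C6: sp
C7: sp2
C8: sp2
C9: sp2
C10: sp2
C11: sp2
C12: sp3 ✓
C13: sp3 ✓
3 carbons are sp3.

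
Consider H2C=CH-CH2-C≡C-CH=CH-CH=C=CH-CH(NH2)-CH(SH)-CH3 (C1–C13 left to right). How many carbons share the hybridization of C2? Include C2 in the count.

C2 is sp2 (one π bond).
C1: sp2 ✓
C2: sp2 ✓
C3: sp3
C4: sp
C5: sp
C6: sp2 ✓
C7: sp2 ✓
C8: sp2 ✓
C9: sp
C10: sp2 ✓
C11: sp3
C12: sp3
C13: sp3
6 carbons are sp2.

6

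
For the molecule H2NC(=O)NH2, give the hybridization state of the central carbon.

sp²

The central carbon: 3 σ bonds, plus one π bond — 3 electron domains, sp2.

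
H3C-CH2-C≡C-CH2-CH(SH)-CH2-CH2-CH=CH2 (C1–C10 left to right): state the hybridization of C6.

C6 (4 σ bonds) has steric number 4: sp3.

sp^3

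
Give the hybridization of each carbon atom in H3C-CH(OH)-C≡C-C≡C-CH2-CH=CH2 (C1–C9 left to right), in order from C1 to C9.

C1 sp3, C2 sp3, C3 sp, C4 sp, C5 sp, C6 sp, C7 sp3, C8 sp2, C9 sp2

C1: 4 σ bonds; 4 regions of electron density → sp3.
C2: 4 σ bonds; 4 regions of electron density → sp3.
C3 carries 2 σ bonds, plus two π bonds, giving a steric number of 2, so it is sp.
C4: 2 σ bonds, plus two π bonds — 2 electron domains, sp.
C5 has 2 σ bonds, plus two π bonds: steric number 2 → sp.
C6: 2 σ bonds, plus two π bonds; 2 regions of electron density → sp.
C7 is sp3: 4 σ bonds, 4 electron-density regions.
C8 carries 3 σ bonds, plus one π bond, giving a steric number of 3, so it is sp2.
C9 — 3 σ bonds, plus one π bond. Steric number 3, so sp2.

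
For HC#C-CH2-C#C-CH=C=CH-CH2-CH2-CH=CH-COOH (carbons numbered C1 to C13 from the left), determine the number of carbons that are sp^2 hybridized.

C1: sp
C2: sp
C3: sp3
C4: sp
C5: sp
C6: sp2 ✓
C7: sp
C8: sp2 ✓
C9: sp3
C10: sp3
C11: sp2 ✓
C12: sp2 ✓
C13: sp2 ✓
C6, C8, C11, C12, C13 → 5 sp2 carbons.

5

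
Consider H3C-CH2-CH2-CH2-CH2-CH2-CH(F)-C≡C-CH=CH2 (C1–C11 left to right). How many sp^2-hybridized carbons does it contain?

C1: sp3
C2: sp3
C3: sp3
C4: sp3
C5: sp3
C6: sp3
C7: sp3
C8: sp
C9: sp
C10: sp2 ✓
C11: sp2 ✓
C10, C11 → 2 sp2 carbons.

2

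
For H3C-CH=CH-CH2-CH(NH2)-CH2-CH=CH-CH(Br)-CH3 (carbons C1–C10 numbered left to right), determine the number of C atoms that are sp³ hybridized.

6

C1: sp3 ✓
C2: sp2
C3: sp2
C4: sp3 ✓
C5: sp3 ✓
C6: sp3 ✓
C7: sp2
C8: sp2
C9: sp3 ✓
C10: sp3 ✓
C1, C4, C5, C6, C9, C10 → 6 sp3 carbons.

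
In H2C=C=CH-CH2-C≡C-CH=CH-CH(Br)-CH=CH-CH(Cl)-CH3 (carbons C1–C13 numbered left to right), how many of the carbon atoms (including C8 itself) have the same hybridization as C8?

C8 is sp2 (one π bond).
C1: sp2 ✓
C2: sp
C3: sp2 ✓
C4: sp3
C5: sp
C6: sp
C7: sp2 ✓
C8: sp2 ✓
C9: sp3
C10: sp2 ✓
C11: sp2 ✓
C12: sp3
C13: sp3
6 carbons are sp2.

6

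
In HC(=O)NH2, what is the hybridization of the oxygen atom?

sp²

The oxygen atom is sp2: 1 σ bond and 2 lone pairs, plus one π bond, 3 electron-density regions.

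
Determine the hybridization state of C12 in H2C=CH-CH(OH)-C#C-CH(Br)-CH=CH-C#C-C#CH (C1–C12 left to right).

C12 has 2 σ bonds, plus two π bonds: steric number 2 → sp.

sp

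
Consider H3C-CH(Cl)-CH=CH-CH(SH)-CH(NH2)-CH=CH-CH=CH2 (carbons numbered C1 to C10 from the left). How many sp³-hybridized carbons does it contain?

C1: sp3 ✓
C2: sp3 ✓
C3: sp2
C4: sp2
C5: sp3 ✓
C6: sp3 ✓
C7: sp2
C8: sp2
C9: sp2
C10: sp2
C1, C2, C5, C6 → 4 sp3 carbons.

4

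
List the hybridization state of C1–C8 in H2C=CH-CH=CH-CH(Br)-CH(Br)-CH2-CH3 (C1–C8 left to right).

C1 sp2, C2 sp2, C3 sp2, C4 sp2, C5 sp3, C6 sp3, C7 sp3, C8 sp3

C1: 3 σ bonds, plus one π bond; 3 regions of electron density → sp2.
C2: 3 σ bonds, plus one π bond — 3 electron domains, sp2.
C3 carries 3 σ bonds, plus one π bond, giving a steric number of 3, so it is sp2.
C4 carries 3 σ bonds, plus one π bond, giving a steric number of 3, so it is sp2.
C5 is sp3: 4 σ bonds, 4 electron-density regions.
C6 is sp3: 4 σ bonds, 4 electron-density regions.
C7 is sp3: 4 σ bonds, 4 electron-density regions.
C8 — 4 σ bonds. Steric number 4, so sp3.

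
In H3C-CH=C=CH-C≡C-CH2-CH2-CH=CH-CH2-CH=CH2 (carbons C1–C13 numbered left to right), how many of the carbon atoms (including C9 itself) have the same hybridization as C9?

C9 is sp2 (one π bond).
C1: sp3
C2: sp2 ✓
C3: sp
C4: sp2 ✓
C5: sp
C6: sp
C7: sp3
C8: sp3
C9: sp2 ✓
C10: sp2 ✓
C11: sp3
C12: sp2 ✓
C13: sp2 ✓
6 carbons are sp2.

6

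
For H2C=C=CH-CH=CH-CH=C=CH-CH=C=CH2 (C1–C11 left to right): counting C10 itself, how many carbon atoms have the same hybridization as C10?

3

C10 is sp (two π bonds).
C1: sp2
C2: sp ✓
C3: sp2
C4: sp2
C5: sp2
C6: sp2
C7: sp ✓
C8: sp2
C9: sp2
C10: sp ✓
C11: sp2
3 carbons are sp.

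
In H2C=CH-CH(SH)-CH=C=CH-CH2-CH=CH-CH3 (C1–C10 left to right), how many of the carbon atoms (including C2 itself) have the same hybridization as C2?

C2 is sp2 (one π bond).
C1: sp2 ✓
C2: sp2 ✓
C3: sp3
C4: sp2 ✓
C5: sp
C6: sp2 ✓
C7: sp3
C8: sp2 ✓
C9: sp2 ✓
C10: sp3
6 carbons are sp2.

6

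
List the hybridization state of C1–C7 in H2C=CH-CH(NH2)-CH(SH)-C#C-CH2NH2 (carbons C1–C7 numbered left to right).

C1 sp2, C2 sp2, C3 sp3, C4 sp3, C5 sp, C6 sp, C7 sp3

C1: 3 σ bonds, plus one π bond; 3 regions of electron density → sp2.
C2 has 3 σ bonds, plus one π bond: steric number 3 → sp2.
C3 — 4 σ bonds. Steric number 4, so sp3.
C4: 4 σ bonds — 4 electron domains, sp3.
C5 carries 2 σ bonds, plus two π bonds, giving a steric number of 2, so it is sp.
C6 is sp: 2 σ bonds, plus two π bonds, 2 electron-density regions.
C7: 4 σ bonds; 4 regions of electron density → sp3.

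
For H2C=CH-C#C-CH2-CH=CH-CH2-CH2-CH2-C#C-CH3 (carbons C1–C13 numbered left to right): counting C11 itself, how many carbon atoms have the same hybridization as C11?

C11 is sp (two π bonds).
C1: sp2
C2: sp2
C3: sp ✓
C4: sp ✓
C5: sp3
C6: sp2
C7: sp2
C8: sp3
C9: sp3
C10: sp3
C11: sp ✓
C12: sp ✓
C13: sp3
4 carbons are sp.

4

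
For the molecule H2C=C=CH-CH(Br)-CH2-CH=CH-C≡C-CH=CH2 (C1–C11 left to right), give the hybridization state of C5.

C5 has 4 σ bonds: steric number 4 → sp3.

sp³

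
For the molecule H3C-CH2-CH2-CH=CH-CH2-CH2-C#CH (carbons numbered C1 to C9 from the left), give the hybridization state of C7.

C7 is sp3: 4 σ bonds, 4 electron-density regions.

sp^3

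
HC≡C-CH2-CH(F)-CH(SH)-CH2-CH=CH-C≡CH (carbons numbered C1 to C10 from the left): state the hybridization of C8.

sp²

C8 has 3 σ bonds, plus one π bond: steric number 3 → sp2.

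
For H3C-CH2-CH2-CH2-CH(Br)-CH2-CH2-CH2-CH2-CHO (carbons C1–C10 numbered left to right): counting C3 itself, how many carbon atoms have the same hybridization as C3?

C3 is sp3 (only σ bonds).
C1: sp3 ✓
C2: sp3 ✓
C3: sp3 ✓
C4: sp3 ✓
C5: sp3 ✓
C6: sp3 ✓
C7: sp3 ✓
C8: sp3 ✓
C9: sp3 ✓
C10: sp2
9 carbons are sp3.

9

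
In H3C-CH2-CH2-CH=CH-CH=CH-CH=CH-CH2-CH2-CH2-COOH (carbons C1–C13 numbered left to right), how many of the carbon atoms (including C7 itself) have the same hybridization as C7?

C7 is sp2 (one π bond).
C1: sp3
C2: sp3
C3: sp3
C4: sp2 ✓
C5: sp2 ✓
C6: sp2 ✓
C7: sp2 ✓
C8: sp2 ✓
C9: sp2 ✓
C10: sp3
C11: sp3
C12: sp3
C13: sp2 ✓
7 carbons are sp2.

7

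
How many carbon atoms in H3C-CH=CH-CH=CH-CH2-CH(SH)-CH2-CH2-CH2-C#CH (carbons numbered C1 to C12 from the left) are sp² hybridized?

C1: sp3
C2: sp2 ✓
C3: sp2 ✓
C4: sp2 ✓
C5: sp2 ✓
C6: sp3
C7: sp3
C8: sp3
C9: sp3
C10: sp3
C11: sp
C12: sp
C2, C3, C4, C5 → 4 sp2 carbons.

4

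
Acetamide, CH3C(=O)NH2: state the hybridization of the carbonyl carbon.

The carbonyl carbon: 3 σ bonds, plus one π bond; 3 regions of electron density → sp2.

sp²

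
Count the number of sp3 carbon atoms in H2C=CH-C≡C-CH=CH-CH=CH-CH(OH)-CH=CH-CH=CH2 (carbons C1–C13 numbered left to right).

1

C1: sp2
C2: sp2
C3: sp
C4: sp
C5: sp2
C6: sp2
C7: sp2
C8: sp2
C9: sp3 ✓
C10: sp2
C11: sp2
C12: sp2
C13: sp2
C9 → 1 sp3 carbon.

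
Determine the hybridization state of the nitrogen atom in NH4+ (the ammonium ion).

sp^3

Four σ bonds, no lone pair → sp3, tetrahedral.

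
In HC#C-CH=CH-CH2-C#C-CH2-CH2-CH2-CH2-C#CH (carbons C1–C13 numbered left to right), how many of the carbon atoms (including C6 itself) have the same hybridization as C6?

C6 is sp (two π bonds).
C1: sp ✓
C2: sp ✓
C3: sp2
C4: sp2
C5: sp3
C6: sp ✓
C7: sp ✓
C8: sp3
C9: sp3
C10: sp3
C11: sp3
C12: sp ✓
C13: sp ✓
6 carbons are sp.

6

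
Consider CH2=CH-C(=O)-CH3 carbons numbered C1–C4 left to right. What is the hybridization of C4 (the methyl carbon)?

C4 (the methyl carbon): 4 σ bonds; 4 regions of electron density → sp3.

sp3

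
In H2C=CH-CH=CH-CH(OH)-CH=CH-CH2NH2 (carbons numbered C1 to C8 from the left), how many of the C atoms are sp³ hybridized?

C1: sp2
C2: sp2
C3: sp2
C4: sp2
C5: sp3 ✓
C6: sp2
C7: sp2
C8: sp3 ✓
C5, C8 → 2 sp3 carbons.

2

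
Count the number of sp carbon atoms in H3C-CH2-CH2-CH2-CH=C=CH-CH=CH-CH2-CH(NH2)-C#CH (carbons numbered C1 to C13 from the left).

3

C1: sp3
C2: sp3
C3: sp3
C4: sp3
C5: sp2
C6: sp ✓
C7: sp2
C8: sp2
C9: sp2
C10: sp3
C11: sp3
C12: sp ✓
C13: sp ✓
C6, C12, C13 → 3 sp carbons.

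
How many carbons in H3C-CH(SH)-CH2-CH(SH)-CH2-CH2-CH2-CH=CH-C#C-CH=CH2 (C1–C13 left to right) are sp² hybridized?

C1: sp3
C2: sp3
C3: sp3
C4: sp3
C5: sp3
C6: sp3
C7: sp3
C8: sp2 ✓
C9: sp2 ✓
C10: sp
C11: sp
C12: sp2 ✓
C13: sp2 ✓
C8, C9, C12, C13 → 4 sp2 carbons.

4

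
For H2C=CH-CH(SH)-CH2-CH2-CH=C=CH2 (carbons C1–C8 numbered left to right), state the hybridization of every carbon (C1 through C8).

C1: 3 σ bonds, plus one π bond; 3 regions of electron density → sp2.
C2 (3 σ bonds, plus one π bond) has steric number 3: sp2.
C3 is sp3: 4 σ bonds, 4 electron-density regions.
C4 (4 σ bonds) has steric number 4: sp3.
C5 carries 4 σ bonds, giving a steric number of 4, so it is sp3.
C6: 3 σ bonds, plus one π bond; 3 regions of electron density → sp2.
C7: 2 σ bonds, plus two π bonds; 2 regions of electron density → sp.
C8 — 3 σ bonds, plus one π bond. Steric number 3, so sp2.

C1 sp2, C2 sp2, C3 sp3, C4 sp3, C5 sp3, C6 sp2, C7 sp, C8 sp2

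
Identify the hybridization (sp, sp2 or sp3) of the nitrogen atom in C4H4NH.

N has three σ bonds; its lone pair occupies the p orbital and is part of the aromatic π system, so N is sp2 (not the sp3 a naive steric count of 4 would give).

sp²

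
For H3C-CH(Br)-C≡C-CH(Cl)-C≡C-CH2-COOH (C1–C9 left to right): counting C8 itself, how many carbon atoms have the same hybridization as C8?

4

C8 is sp3 (only σ bonds).
C1: sp3 ✓
C2: sp3 ✓
C3: sp
C4: sp
C5: sp3 ✓
C6: sp
C7: sp
C8: sp3 ✓
C9: sp2
4 carbons are sp3.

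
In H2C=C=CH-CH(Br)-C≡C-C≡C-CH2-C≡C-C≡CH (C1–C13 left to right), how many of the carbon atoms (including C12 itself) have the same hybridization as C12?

9

C12 is sp (two π bonds).
C1: sp2
C2: sp ✓
C3: sp2
C4: sp3
C5: sp ✓
C6: sp ✓
C7: sp ✓
C8: sp ✓
C9: sp3
C10: sp ✓
C11: sp ✓
C12: sp ✓
C13: sp ✓
9 carbons are sp.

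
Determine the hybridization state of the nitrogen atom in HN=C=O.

The nitrogen atom (2 σ bonds and 1 lone pair, plus one π bond) has steric number 3: sp2.

sp²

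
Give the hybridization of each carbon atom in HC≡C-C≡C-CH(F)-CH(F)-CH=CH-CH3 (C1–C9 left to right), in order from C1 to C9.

C1 (2 σ bonds, plus two π bonds) has steric number 2: sp.
C2 has 2 σ bonds, plus two π bonds: steric number 2 → sp.
C3: 2 σ bonds, plus two π bonds; 2 regions of electron density → sp.
C4 has 2 σ bonds, plus two π bonds: steric number 2 → sp.
C5 is sp3: 4 σ bonds, 4 electron-density regions.
C6: 4 σ bonds — 4 electron domains, sp3.
C7: 3 σ bonds, plus one π bond; 3 regions of electron density → sp2.
C8 (3 σ bonds, plus one π bond) has steric number 3: sp2.
C9 (4 σ bonds) has steric number 4: sp3.

C1 sp, C2 sp, C3 sp, C4 sp, C5 sp3, C6 sp3, C7 sp2, C8 sp2, C9 sp3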